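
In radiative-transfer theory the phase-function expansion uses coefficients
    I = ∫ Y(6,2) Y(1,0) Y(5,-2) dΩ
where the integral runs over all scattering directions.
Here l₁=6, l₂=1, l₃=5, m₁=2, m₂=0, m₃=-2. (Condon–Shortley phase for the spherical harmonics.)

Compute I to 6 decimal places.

Rules hold: Σm=0, L=12 even, 5≤5≤7.
N = 13·3·11 = 429
Δ = 2!·10!·0!/13! = 1/858
Racah Σ t=1..1: t=1:−1/14400 = -1/14400
⇒ 3j(6 1 5; 0 0 0)² = 6/143, sgn +1
Racah Σ t=1..1: t=1:−1/30240 = -1/30240
⇒ 3j(6 1 5; 2 0 -2)² = 16/429, sgn +1
4πI² = N·(3j₀)²·(3jₘ)² = 96/143
I = +1·√(0.671329/4π) = 0.23113338

0.231133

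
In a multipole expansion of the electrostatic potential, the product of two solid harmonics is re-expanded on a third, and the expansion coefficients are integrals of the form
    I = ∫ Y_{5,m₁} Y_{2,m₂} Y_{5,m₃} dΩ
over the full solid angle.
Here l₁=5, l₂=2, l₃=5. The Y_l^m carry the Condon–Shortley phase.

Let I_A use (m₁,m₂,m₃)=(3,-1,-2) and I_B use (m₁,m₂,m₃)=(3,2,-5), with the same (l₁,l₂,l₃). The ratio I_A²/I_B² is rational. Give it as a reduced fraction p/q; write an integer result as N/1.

10/3

Shared (l₁,l₂,l₃)=(5,2,5): N and (l;000)² cancel in I_A²/I_B².
A: Δ = 2!·8!·2!/13! = 1/38610; Racah Σ t=0..1: t=0:+1/2880 t=1:−1/10080 = 1/4032; ⇒ 3j(5 2 5; 3 -1 -2)² = 10/429, sgn -1
B: Δ = 2!·8!·2!/13! = 1/38610; Racah Σ t=2..2: t=2:+1/161280 = 1/161280; ⇒ 3j(5 2 5; 3 2 -5)² = 1/143, sgn +1
I_A²/I_B² = (10/429)/(1/143) = 10/3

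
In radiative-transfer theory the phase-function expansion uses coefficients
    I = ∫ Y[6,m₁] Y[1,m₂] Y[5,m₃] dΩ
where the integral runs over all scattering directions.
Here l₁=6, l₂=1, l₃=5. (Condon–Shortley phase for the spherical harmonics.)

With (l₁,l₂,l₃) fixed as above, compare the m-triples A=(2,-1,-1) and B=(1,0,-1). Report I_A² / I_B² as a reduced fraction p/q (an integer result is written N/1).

4/5

Same 6,1,5: normalisation and zero-m 3j drop out of the ratio.
A: Δ: 2! 10! 0! / 13! → 1/858; sum: t=0:+1/34560 = 1/34560; 3j²(6 1 5; 2 -1 -1) = Δ·Π!·Σ² = 14/429  (sign +1)
B: Δ: 2! 10! 0! / 13! → 1/858; sum: t=1:−1/17280 = -1/17280; 3j²(6 1 5; 1 0 -1) = Δ·Π!·Σ² = 35/858  (sign -1)
I_A²/I_B² = (14/429)/(35/858) = 4/5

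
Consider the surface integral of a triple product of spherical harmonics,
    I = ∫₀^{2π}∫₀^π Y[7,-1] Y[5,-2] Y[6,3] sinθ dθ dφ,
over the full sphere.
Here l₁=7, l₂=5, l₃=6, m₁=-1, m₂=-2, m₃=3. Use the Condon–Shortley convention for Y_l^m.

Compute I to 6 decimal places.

m-sum 0 ✓  L=18 even ✓  2≤6≤12 ✓
Π(2lᵢ+1) = 15×11×13 = 2145
triangle coeff Δ(7,5,6) = 1/174594420
Σ_t [1,5]: t=1:−1/4147200 t=2:+1/207360 t=3:−1/82944 t=4:+1/207360 t=5:−1/4147200 = -1/345600
(3j)²=420/46189 [(7 5 6; 0 0 0)], sign=-1
Σ_t [0,3]: t=0:+1/174182400 t=1:−1/2419200 t=2:+1/414720 t=3:−1/622080 = 23/58060800
(3j)²=1587/923780 [(7 5 6; -1 -2 3)], sign=-1
⇒ 4πI² = 499905/14919047
I = (+1)√(499905/14919047/(4π)) = 0.05163786

0.051638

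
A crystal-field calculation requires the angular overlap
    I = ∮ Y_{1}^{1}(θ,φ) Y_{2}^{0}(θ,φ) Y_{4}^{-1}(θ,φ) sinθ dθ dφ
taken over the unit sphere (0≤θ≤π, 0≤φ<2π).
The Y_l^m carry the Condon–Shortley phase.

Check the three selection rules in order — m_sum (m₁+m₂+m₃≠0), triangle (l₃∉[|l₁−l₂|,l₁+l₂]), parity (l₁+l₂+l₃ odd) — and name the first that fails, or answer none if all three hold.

Σmᵢ = 0  ✓
l₃∈[|l₁−l₂|,l₁+l₂]=[1,3], have l₃=4  ✗
Σlᵢ = 7 ⇒ odd

triangle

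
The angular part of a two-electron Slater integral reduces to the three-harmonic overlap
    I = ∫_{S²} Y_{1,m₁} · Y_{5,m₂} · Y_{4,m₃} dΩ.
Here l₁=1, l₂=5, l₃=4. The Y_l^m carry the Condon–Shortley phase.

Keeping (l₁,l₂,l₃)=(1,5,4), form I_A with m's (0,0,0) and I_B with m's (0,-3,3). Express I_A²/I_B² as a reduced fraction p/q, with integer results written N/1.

l's match ⇒ only the (l;m) 3-j factors differ between A and B.
A: triangle coeff Δ(1,5,4) = 1/495; Σ_t [1,1]: t=1:−1/576 = -1/576; (3j)²=5/99 [(1 5 4; 0 0 0)], sign=-1
B: triangle coeff Δ(1,5,4) = 1/495; Σ_t [1,1]: t=1:−1/5040 = -1/5040; (3j)²=16/495 [(1 5 4; 0 -3 3)], sign=+1
I_A²/I_B² = (5/99)/(16/495) = 25/16

25/16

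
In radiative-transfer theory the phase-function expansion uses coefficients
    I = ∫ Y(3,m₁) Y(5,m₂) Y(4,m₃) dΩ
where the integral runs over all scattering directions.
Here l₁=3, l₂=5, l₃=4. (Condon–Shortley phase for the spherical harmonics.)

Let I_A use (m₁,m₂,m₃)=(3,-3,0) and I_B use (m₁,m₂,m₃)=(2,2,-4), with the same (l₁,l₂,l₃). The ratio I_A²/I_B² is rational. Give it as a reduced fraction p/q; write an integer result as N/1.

45/14

l's match ⇒ only the (l;m) 3-j factors differ between A and B.
A: triangle coeff Δ(3,5,4) = 1/180180; Σ_t [0,0]: t=0:+1/2304 = 1/2304; (3j)²=5/143 [(3 5 4; 3 -3 0)], sign=+1
B: triangle coeff Δ(3,5,4) = 1/180180; Σ_t [1,1]: t=1:−1/8640 = -1/8640; (3j)²=14/1287 [(3 5 4; 2 2 -4)], sign=-1
I_A²/I_B² = (5/143)/(14/1287) = 45/14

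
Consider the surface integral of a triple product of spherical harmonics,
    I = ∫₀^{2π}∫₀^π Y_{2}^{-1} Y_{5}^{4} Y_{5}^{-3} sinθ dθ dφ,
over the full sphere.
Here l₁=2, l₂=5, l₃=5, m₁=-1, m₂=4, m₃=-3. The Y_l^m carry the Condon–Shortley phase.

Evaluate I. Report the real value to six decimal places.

0.196098

Checks pass: Σm=0; 12 even; l₃=5∈[3,7].
(2·2+1)(2·5+1)(2·5+1) = 605
Δ: 2! 2! 8! / 13! → 1/38610
sum: t=0:+1/2880 t=1:−1/576 t=2:+1/2880 = -1/960
3j²(2 5 5; 0 0 0) = Δ·Π!·Σ² = 10/429  (sign +1)
sum: t=1:−1/80640 t=2:+1/10080 = 1/11520
3j²(2 5 5; -1 4 -3) = Δ·Π!·Σ² = 49/1430  (sign +1)
combine: 4πI² = 605·10/429·49/1430 = 245/507
take √, sign +1: I = 0.19609844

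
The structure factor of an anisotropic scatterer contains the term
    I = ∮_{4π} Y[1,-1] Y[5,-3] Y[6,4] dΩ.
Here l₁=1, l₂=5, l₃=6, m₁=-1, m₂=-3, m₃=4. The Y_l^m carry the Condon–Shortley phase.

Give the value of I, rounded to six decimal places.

0.274090

m-sum 0 ✓  L=12 even ✓  4≤6≤6 ✓
Π(2lᵢ+1) = 3×11×13 = 429
triangle coeff Δ(1,5,6) = 1/858
Σ_t [0,0]: t=0:+1/14400 = 1/14400
(3j)²=6/143 [(1 5 6; 0 0 0)], sign=+1
Σ_t [0,0]: t=0:+1/161280 = 1/161280
(3j)²=15/286 [(1 5 6; -1 -3 4)], sign=+1
⇒ 4πI² = 135/143
I = (+1)√(135/143/(4π)) = 0.27409047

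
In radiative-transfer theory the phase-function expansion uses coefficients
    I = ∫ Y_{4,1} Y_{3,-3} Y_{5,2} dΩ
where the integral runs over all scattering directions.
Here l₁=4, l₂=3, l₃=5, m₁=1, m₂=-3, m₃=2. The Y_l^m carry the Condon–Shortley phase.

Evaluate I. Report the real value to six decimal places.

Rules hold: Σm=0, L=12 even, 1≤5≤7.
N = 9·7·11 = 693
Δ = 2!·6!·4!/13! = 1/180180
Racah Σ t=0..2: t=0:+1/576 t=1:−1/144 t=2:+1/576 = -1/288
⇒ 3j(4 3 5; 0 0 0)² = 20/1001, sgn +1
Racah Σ t=0..0: t=0:+1/1728 = 1/1728
⇒ 3j(4 3 5; 1 -3 2)² = 25/858, sgn -1
4πI² = N·(3j₀)²·(3jₘ)² = 750/1859
I = -1·√(0.403443/4π) = -0.17917854

-0.179179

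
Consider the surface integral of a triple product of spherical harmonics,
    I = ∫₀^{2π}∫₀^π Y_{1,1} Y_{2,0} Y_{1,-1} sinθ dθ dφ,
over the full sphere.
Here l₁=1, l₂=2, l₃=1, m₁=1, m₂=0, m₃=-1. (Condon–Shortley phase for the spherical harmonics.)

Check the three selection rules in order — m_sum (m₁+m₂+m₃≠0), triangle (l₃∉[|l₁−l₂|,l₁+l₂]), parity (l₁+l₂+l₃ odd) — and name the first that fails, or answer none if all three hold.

none

azimuthal sum: 1 + 0 − 1 = 0  ✓
1 ≤ 1 ≤ 3 (triangle on l)  ✓
L = 1 + 2 + 1 = 4 (even)  ✓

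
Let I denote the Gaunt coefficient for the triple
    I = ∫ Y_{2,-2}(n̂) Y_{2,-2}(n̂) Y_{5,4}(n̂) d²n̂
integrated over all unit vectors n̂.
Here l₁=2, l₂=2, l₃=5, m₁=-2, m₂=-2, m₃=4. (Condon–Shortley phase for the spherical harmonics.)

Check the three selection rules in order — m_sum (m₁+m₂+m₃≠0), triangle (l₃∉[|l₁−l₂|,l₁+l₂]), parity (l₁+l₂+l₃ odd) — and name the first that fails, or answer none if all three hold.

triangle

Σmᵢ = 0  ✓
l₃∈[|l₁−l₂|,l₁+l₂]=[0,4], have l₃=5  ✗
Σlᵢ = 9 ⇒ odd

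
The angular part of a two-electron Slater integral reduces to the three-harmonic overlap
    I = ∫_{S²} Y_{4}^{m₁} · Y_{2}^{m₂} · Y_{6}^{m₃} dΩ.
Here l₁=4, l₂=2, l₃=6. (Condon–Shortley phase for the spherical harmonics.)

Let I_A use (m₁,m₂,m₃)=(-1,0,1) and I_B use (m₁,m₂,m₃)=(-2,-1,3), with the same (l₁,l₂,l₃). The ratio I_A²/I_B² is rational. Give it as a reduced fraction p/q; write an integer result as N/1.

Shared (l₁,l₂,l₃)=(4,2,6): N and (l;000)² cancel in I_A²/I_B².
A: Δ = 0!·8!·4!/13! = 1/6435; Racah Σ t=0..0: t=0:+1/2880 = 1/2880; ⇒ 3j(4 2 6; -1 0 1)² = 14/429, sgn -1
B: Δ = 0!·8!·4!/13! = 1/6435; Racah Σ t=0..0: t=0:+1/8640 = 1/8640; ⇒ 3j(4 2 6; -2 -1 3)² = 28/715, sgn -1
I_A²/I_B² = (14/429)/(28/715) = 5/6

5/6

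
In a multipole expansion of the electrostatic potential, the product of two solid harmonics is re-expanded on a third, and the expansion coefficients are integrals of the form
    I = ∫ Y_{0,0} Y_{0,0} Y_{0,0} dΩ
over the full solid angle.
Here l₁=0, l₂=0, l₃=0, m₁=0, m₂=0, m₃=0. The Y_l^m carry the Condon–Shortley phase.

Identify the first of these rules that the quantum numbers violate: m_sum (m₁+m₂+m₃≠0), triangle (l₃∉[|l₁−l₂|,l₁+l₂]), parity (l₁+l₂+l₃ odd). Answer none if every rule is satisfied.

none

azimuthal sum: 0 + 0 + 0 = 0  ✓
0 ≤ 0 ≤ 0 (triangle on l)  ✓
L = 0 + 0 + 0 = 0 (even)  ✓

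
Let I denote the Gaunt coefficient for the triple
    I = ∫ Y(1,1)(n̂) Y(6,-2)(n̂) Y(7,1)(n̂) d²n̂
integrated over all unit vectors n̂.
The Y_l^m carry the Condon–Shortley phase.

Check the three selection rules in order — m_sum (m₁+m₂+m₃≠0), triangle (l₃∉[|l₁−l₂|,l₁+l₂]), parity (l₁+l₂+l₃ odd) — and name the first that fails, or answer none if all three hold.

Σmᵢ = 0  ✓
l₃∈[|l₁−l₂|,l₁+l₂]=[5,7], have l₃=7  ✓
Σlᵢ = 14 ⇒ even  ✓

none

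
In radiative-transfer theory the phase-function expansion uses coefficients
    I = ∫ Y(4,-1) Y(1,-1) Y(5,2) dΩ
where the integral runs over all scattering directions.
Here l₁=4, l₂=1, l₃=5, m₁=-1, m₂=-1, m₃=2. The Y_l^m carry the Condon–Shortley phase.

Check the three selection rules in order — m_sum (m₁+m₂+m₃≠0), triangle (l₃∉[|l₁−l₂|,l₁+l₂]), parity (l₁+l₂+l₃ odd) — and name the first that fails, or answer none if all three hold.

none

azimuthal sum: -1 − 1 + 2 = 0  ✓
3 ≤ 5 ≤ 5 (triangle on l)  ✓
L = 4 + 1 + 5 = 10 (even)  ✓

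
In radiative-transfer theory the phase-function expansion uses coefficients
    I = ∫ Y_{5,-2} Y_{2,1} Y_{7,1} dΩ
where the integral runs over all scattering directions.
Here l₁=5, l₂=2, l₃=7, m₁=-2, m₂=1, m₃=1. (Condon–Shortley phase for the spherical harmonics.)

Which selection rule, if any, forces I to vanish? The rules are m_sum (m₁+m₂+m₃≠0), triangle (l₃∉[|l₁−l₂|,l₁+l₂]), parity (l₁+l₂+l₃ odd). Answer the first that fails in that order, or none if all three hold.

m₁+m₂+m₃ = -2 + 1 + 1 = 0  ✓
triangle: |5−2|=3 ≤ l₃=7 ≤ 5+2=7  ✓
parity: l₁+l₂+l₃ = 14 is even  ✓

none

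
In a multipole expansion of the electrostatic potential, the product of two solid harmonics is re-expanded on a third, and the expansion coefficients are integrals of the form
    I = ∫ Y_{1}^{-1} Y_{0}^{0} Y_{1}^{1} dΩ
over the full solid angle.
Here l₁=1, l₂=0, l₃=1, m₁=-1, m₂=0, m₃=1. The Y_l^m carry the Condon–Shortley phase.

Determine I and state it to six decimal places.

m-sum 0 ✓  L=2 even ✓  1≤1≤1 ✓
Π(2lᵢ+1) = 3×1×3 = 9
triangle coeff Δ(1,0,1) = 1/3
Σ_t [0,0]: t=0:+1/1 = 1/1
(3j)²=1/3 [(1 0 1; 0 0 0)], sign=-1
Σ_t [0,0]: t=0:+1/2 = 1/2
(3j)²=1/3 [(1 0 1; -1 0 1)], sign=+1
⇒ 4πI² = 1/1
I = (-1)√(1/1/(4π)) = -0.28209479

-0.282095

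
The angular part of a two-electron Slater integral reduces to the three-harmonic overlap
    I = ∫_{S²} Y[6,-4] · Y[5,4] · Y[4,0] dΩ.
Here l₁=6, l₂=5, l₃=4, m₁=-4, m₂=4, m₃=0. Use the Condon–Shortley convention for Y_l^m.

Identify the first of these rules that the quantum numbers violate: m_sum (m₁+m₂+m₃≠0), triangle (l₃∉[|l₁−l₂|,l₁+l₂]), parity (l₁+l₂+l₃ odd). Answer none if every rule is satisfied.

parity

m₁+m₂+m₃ = -4 + 4 + 0 = 0  ✓
triangle: |6−5|=1 ≤ l₃=4 ≤ 6+5=11  ✓
parity: l₁+l₂+l₃ = 15 is odd  ✗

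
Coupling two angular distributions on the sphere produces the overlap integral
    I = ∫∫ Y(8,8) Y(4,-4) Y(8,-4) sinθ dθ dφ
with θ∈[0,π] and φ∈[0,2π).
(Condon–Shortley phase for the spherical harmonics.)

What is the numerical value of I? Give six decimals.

Rules hold: Σm=0, L=20 even, 4≤8≤12.
N = 17·9·17 = 2601
Δ = 4!·12!·4!/21! = 1/185175900
Racah Σ t=0..4: t=0:+1/557383680 t=1:−1/21772800 t=2:+1/8294400 t=3:−1/21772800 t=4:+1/557383680 = 1/30965760
⇒ 3j(8 4 8; 0 0 0)² = 36/4199, sgn +1
Racah Σ t=0..0: t=0:+1/275904921600 = 1/275904921600
⇒ 3j(8 4 8; 8 -4 -4)² = 2/2907, sgn +1
4πI² = N·(3j₀)²·(3jₘ)² = 72/4693
I = +1·√(0.015342/4π) = 0.03494106

0.034941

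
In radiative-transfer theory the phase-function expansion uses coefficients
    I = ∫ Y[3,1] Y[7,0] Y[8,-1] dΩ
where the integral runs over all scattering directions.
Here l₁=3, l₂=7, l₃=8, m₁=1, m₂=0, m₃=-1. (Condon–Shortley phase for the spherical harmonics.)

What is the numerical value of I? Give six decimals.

Checks pass: Σm=0; 18 even; l₃=8∈[4,10].
(2·3+1)(2·7+1)(2·8+1) = 1785
Δ: 2! 4! 12! / 19! → 1/5290740
sum: t=0:+1/7257600 t=1:−1/2073600 t=2:+1/7257600 = -1/4838400
3j²(3 7 8; 0 0 0) = Δ·Π!·Σ² = 252/20995  (sign -1)
sum: t=0:+1/4838400 t=1:−1/3110400 t=2:+1/29030400 = -1/12441600
3j²(3 7 8; 1 0 -1) = Δ·Π!·Σ² = 343/125970  (sign +1)
combine: 4πI² = 1785·252/20995·343/125970 = 302526/5185765
take √, sign -1: I = -0.06813496

-0.068135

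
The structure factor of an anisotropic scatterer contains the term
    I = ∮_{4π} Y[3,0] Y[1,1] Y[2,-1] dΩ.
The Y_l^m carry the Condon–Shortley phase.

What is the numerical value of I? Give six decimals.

0.143048

Checks pass: Σm=0; 6 even; l₃=2∈[2,4].
(2·3+1)(2·1+1)(2·2+1) = 105
Δ: 2! 4! 0! / 7! → 1/105
sum: t=1:−1/4 = -1/4
3j²(3 1 2; 0 0 0) = Δ·Π!·Σ² = 3/35  (sign -1)
sum: t=2:+1/12 = 1/12
3j²(3 1 2; 0 1 -1) = Δ·Π!·Σ² = 1/35  (sign -1)
combine: 4πI² = 105·3/35·1/35 = 9/35
take √, sign +1: I = 0.14304817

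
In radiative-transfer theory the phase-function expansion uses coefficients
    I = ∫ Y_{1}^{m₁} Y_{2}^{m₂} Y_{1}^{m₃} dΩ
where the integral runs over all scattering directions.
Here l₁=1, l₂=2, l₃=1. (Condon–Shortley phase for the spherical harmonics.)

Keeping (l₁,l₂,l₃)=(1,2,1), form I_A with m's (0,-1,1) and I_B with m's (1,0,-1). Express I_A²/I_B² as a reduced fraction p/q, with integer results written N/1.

3/1

l's match ⇒ only the (l;m) 3-j factors differ between A and B.
A: triangle coeff Δ(1,2,1) = 1/30; Σ_t [1,1]: t=1:−1/2 = -1/2; (3j)²=1/10 [(1 2 1; 0 -1 1)], sign=-1
B: triangle coeff Δ(1,2,1) = 1/30; Σ_t [0,0]: t=0:+1/4 = 1/4; (3j)²=1/30 [(1 2 1; 1 0 -1)], sign=+1
I_A²/I_B² = (1/10)/(1/30) = 3/1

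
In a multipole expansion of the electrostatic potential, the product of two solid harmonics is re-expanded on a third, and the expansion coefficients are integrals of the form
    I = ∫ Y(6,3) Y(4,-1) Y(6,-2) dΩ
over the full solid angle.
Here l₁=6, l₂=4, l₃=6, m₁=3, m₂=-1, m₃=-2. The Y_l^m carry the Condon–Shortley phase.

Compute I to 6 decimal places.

Checks pass: Σm=0; 16 even; l₃=6∈[2,10].
(2·6+1)(2·4+1)(2·6+1) = 1521
Δ: 4! 8! 4! / 17! → 1/15315300
sum: t=0:+1/829440 t=1:−1/25920 t=2:+1/9216 t=3:−1/25920 t=4:+1/829440 = 7/207360
3j²(6 4 6; 0 0 0) = Δ·Π!·Σ² = 28/2431  (sign +1)
sum: t=0:+1/103680 t=1:−1/34560 t=2:+1/120960 t=3:−1/5806080 = -13/1161216
3j²(6 4 6; 3 -1 -2) = Δ·Π!·Σ² = 65/5236  (sign -1)
combine: 4πI² = 1521·28/2431·65/5236 = 7605/34969
take √, sign -1: I = -0.13155370

-0.131554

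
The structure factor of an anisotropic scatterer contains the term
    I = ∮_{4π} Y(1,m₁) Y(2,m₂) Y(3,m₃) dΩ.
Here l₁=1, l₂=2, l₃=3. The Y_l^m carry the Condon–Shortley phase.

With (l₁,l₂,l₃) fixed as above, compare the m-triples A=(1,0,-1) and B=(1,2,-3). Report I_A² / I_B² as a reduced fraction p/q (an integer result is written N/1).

2/5

l's match ⇒ only the (l;m) 3-j factors differ between A and B.
A: triangle coeff Δ(1,2,3) = 1/105; Σ_t [0,0]: t=0:+1/8 = 1/8; (3j)²=2/35 [(1 2 3; 1 0 -1)], sign=+1
B: triangle coeff Δ(1,2,3) = 1/105; Σ_t [0,0]: t=0:+1/48 = 1/48; (3j)²=1/7 [(1 2 3; 1 2 -3)], sign=+1
I_A²/I_B² = (2/35)/(1/7) = 2/5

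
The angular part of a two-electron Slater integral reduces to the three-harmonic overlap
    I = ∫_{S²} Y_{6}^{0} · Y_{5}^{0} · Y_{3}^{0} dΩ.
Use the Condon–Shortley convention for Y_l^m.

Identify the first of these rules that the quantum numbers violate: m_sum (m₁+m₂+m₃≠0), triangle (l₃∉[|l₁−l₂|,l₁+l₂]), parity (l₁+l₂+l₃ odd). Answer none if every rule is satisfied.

none

azimuthal sum: 0 + 0 + 0 = 0  ✓
1 ≤ 3 ≤ 11 (triangle on l)  ✓
L = 6 + 5 + 3 = 14 (even)  ✓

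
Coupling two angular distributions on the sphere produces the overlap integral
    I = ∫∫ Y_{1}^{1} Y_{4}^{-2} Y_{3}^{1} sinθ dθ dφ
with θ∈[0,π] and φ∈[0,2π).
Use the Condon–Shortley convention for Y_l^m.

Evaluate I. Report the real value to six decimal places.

0.238414

Checks pass: Σm=0; 8 even; l₃=3∈[3,5].
(2·1+1)(2·4+1)(2·3+1) = 189
Δ: 2! 0! 6! / 9! → 1/252
sum: t=1:−1/36 = -1/36
3j²(1 4 3; 0 0 0) = Δ·Π!·Σ² = 4/63  (sign +1)
sum: t=0:+1/96 = 1/96
3j²(1 4 3; 1 -2 1) = Δ·Π!·Σ² = 5/84  (sign +1)
combine: 4πI² = 189·4/63·5/84 = 5/7
take √, sign +1: I = 0.23841361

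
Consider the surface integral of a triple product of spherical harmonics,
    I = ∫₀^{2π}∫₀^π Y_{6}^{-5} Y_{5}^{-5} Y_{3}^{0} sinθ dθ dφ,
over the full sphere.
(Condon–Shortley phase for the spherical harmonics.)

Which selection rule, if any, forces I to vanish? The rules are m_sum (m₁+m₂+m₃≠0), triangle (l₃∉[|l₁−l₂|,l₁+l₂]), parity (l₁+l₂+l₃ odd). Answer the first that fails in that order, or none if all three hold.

m_sum

m₁+m₂+m₃ = -5 − 5 + 0 = -10  ✗
triangle: |6−5|=1 ≤ l₃=3 ≤ 6+5=11
parity: l₁+l₂+l₃ = 14 is even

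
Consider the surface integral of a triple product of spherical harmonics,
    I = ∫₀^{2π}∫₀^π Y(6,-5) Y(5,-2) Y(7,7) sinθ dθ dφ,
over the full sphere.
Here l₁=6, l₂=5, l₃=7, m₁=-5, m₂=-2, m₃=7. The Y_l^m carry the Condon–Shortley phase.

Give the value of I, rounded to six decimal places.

Rules hold: Σm=0, L=18 even, 1≤7≤11.
N = 13·11·15 = 2145
Δ = 4!·8!·6!/19! = 1/174594420
Racah Σ t=0..4: t=0:+1/4147200 t=1:−1/207360 t=2:+1/82944 t=3:−1/207360 t=4:+1/4147200 = 1/345600
⇒ 3j(6 5 7; 0 0 0)² = 420/46189, sgn -1
Racah Σ t=3..3: t=3:−1/174182400 = -1/174182400
⇒ 3j(6 5 7; -5 -2 7)² = 77/3876, sgn -1
4πI² = N·(3j₀)²·(3jₘ)² = 40425/104329
I = +1·√(0.387476/4π) = 0.17559719

0.175597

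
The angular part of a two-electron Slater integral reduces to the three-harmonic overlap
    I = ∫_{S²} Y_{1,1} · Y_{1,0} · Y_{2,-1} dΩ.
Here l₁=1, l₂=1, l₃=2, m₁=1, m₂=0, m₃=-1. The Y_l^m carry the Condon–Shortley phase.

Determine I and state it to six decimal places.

-0.218510

Rules hold: Σm=0, L=4 even, 0≤2≤2.
N = 3·3·5 = 45
Δ = 0!·2!·2!/5! = 1/30
Racah Σ t=0..0: t=0:+1/1 = 1/1
⇒ 3j(1 1 2; 0 0 0)² = 2/15, sgn +1
Racah Σ t=0..0: t=0:+1/2 = 1/2
⇒ 3j(1 1 2; 1 0 -1)² = 1/10, sgn -1
4πI² = N·(3j₀)²·(3jₘ)² = 3/5
I = -1·√(0.6/4π) = -0.21850969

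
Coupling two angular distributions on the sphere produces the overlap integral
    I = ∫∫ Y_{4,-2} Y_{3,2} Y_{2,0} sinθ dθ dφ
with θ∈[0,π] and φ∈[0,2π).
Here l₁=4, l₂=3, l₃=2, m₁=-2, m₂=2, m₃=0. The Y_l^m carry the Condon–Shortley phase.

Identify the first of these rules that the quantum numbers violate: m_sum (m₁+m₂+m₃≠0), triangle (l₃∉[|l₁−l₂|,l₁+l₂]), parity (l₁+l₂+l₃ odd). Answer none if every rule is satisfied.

Σmᵢ = 0  ✓
l₃∈[|l₁−l₂|,l₁+l₂]=[1,7], have l₃=2  ✓
Σlᵢ = 9 ⇒ odd  ✗

parity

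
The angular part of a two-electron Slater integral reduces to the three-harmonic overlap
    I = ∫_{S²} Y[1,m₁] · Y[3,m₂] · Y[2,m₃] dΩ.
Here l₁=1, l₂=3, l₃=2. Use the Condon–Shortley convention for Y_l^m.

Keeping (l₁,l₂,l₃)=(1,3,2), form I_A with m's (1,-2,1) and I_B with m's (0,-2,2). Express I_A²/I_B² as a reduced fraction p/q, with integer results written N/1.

Shared (l₁,l₂,l₃)=(1,3,2): N and (l;000)² cancel in I_A²/I_B².
A: Δ = 2!·0!·4!/7! = 1/105; Racah Σ t=0..0: t=0:+1/12 = 1/12; ⇒ 3j(1 3 2; 1 -2 1)² = 2/21, sgn -1
B: Δ = 2!·0!·4!/7! = 1/105; Racah Σ t=1..1: t=1:−1/24 = -1/24; ⇒ 3j(1 3 2; 0 -2 2)² = 1/21, sgn -1
I_A²/I_B² = (2/21)/(1/21) = 2/1

2/1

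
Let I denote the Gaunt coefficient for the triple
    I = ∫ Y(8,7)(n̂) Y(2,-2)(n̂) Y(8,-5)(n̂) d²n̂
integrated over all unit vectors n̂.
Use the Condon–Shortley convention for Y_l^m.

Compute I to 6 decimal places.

0.096220

m-sum 0 ✓  L=18 even ✓  6≤8≤10 ✓
Π(2lᵢ+1) = 17×5×17 = 1445
triangle coeff Δ(8,2,8) = 1/348840
Σ_t [0,2]: t=0:+1/116121600 t=1:−1/25401600 t=2:+1/116121600 = -1/45158400
(3j)²=24/1615 [(8 2 8; 0 0 0)], sign=-1
Σ_t [0,0]: t=0:+1/24908083200 = 1/24908083200
(3j)²=7/1292 [(8 2 8; 7 -2 -5)], sign=-1
⇒ 4πI² = 42/361
I = (+1)√(42/361/(4π)) = 0.09622017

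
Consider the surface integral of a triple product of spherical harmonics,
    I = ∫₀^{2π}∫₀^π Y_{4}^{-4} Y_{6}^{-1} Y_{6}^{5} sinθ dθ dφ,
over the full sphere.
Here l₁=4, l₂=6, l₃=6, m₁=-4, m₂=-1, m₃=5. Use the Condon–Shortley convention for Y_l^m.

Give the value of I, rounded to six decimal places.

m-sum 0 ✓  L=16 even ✓  2≤6≤10 ✓
Π(2lᵢ+1) = 9×13×13 = 1521
triangle coeff Δ(4,6,6) = 1/15315300
Σ_t [0,4]: t=0:+1/829440 t=1:−1/25920 t=2:+1/9216 t=3:−1/25920 t=4:+1/829440 = 7/207360
(3j)²=28/2431 [(4 6 6; 0 0 0)], sign=+1
Σ_t [4,4]: t=4:+1/2903040 = 1/2903040
(3j)²=5/663 [(4 6 6; -4 -1 5)], sign=-1
⇒ 4πI² = 420/3179
I = (-1)√(420/3179/(4π)) = -0.10253555

-0.102536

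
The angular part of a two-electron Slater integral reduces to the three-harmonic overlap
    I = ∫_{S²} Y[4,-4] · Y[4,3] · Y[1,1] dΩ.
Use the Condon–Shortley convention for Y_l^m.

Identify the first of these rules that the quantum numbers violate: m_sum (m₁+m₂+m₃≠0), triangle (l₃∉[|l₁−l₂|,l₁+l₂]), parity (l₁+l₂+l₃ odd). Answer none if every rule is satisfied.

azimuthal sum: -4 + 3 + 1 = 0  ✓
0 ≤ 1 ≤ 8 (triangle on l)  ✓
L = 4 + 4 + 1 = 9 (odd)  ✗

parity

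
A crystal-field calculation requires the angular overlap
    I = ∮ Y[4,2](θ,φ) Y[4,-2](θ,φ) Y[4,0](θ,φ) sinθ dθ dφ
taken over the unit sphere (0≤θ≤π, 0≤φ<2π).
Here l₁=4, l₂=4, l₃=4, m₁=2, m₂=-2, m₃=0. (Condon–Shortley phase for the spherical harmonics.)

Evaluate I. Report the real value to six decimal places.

m-sum 0 ✓  L=12 even ✓  0≤4≤8 ✓
Π(2lᵢ+1) = 9×9×9 = 729
triangle coeff Δ(4,4,4) = 1/450450
Σ_t [0,4]: t=0:+1/13824 t=1:−1/216 t=2:+1/64 t=3:−1/216 t=4:+1/13824 = 5/768
(3j)²=18/1001 [(4 4 4; 0 0 0)], sign=+1
Σ_t [0,2]: t=0:+1/384 t=1:−1/216 t=2:+1/2304 = -11/6912
(3j)²=11/1638 [(4 4 4; 2 -2 0)], sign=-1
⇒ 4πI² = 729/8281
I = (-1)√(729/8281/(4π)) = -0.08369845

-0.083698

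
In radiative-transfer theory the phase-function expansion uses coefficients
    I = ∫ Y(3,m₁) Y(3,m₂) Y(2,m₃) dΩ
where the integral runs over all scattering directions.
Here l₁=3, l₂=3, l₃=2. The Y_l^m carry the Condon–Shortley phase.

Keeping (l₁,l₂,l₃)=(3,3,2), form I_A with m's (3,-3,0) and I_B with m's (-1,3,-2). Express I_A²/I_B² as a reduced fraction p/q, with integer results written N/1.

Shared (l₁,l₂,l₃)=(3,3,2): N and (l;000)² cancel in I_A²/I_B².
A: Δ = 4!·2!·2!/9! = 1/3780; Racah Σ t=0..0: t=0:+1/96 = 1/96; ⇒ 3j(3 3 2; 3 -3 0)² = 5/84, sgn +1
B: Δ = 4!·2!·2!/9! = 1/3780; Racah Σ t=4..4: t=4:+1/96 = 1/96; ⇒ 3j(3 3 2; -1 3 -2)² = 1/42, sgn +1
I_A²/I_B² = (5/84)/(1/42) = 5/2

5/2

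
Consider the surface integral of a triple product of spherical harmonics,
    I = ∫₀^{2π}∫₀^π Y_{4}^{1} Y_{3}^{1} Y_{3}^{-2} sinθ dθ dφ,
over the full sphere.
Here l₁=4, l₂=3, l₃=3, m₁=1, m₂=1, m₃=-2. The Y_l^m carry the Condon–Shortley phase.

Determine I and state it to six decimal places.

m-sum 0 ✓  L=10 even ✓  1≤3≤7 ✓
Π(2lᵢ+1) = 9×7×7 = 441
triangle coeff Δ(4,3,3) = 1/34650
Σ_t [1,3]: t=1:−1/72 t=2:+1/16 t=3:−1/72 = 5/144
(3j)²=2/77 [(4 3 3; 0 0 0)], sign=-1
Σ_t [2,3]: t=2:+1/48 t=3:−1/144 = 1/72
(3j)²=16/693 [(4 3 3; 1 1 -2)], sign=-1
⇒ 4πI² = 32/121
I = (+1)√(32/121/(4π)) = 0.14506992

0.145070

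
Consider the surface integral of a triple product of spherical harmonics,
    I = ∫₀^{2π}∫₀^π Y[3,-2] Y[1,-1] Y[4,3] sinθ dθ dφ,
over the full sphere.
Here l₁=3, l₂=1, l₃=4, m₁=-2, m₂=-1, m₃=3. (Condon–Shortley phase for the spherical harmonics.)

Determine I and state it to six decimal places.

m-sum 0 ✓  L=8 even ✓  2≤4≤4 ✓
Π(2lᵢ+1) = 7×3×9 = 189
triangle coeff Δ(3,1,4) = 1/252
Σ_t [0,0]: t=0:+1/36 = 1/36
(3j)²=4/63 [(3 1 4; 0 0 0)], sign=+1
Σ_t [0,0]: t=0:+1/240 = 1/240
(3j)²=1/12 [(3 1 4; -2 -1 3)], sign=-1
⇒ 4πI² = 1/1
I = (-1)√(1/1/(4π)) = -0.28209479

-0.282095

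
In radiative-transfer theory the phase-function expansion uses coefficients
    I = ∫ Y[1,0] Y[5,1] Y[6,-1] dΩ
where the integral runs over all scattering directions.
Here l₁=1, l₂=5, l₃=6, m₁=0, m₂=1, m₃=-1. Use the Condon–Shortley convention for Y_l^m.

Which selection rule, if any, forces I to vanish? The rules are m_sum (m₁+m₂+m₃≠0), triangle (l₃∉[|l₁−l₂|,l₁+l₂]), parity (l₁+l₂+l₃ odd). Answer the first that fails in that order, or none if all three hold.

Σmᵢ = 0  ✓
l₃∈[|l₁−l₂|,l₁+l₂]=[4,6], have l₃=6  ✓
Σlᵢ = 12 ⇒ even  ✓

none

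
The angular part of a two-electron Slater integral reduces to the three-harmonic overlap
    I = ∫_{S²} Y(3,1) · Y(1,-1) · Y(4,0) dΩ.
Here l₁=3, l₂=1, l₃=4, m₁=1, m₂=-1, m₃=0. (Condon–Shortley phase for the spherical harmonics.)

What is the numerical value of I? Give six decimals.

m-sum 0 ✓  L=8 even ✓  2≤4≤4 ✓
Π(2lᵢ+1) = 7×3×9 = 189
triangle coeff Δ(3,1,4) = 1/252
Σ_t [0,0]: t=0:+1/36 = 1/36
(3j)²=4/63 [(3 1 4; 0 0 0)], sign=+1
Σ_t [0,0]: t=0:+1/96 = 1/96
(3j)²=1/42 [(3 1 4; 1 -1 0)], sign=+1
⇒ 4πI² = 2/7
I = (+1)√(2/7/(4π)) = 0.15078601

0.150786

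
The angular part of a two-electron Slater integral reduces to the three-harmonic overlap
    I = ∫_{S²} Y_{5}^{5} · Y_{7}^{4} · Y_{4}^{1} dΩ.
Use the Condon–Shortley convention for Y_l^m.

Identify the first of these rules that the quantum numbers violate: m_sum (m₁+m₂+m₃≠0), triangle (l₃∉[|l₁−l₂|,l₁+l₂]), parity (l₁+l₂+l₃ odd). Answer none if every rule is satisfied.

m_sum

m₁+m₂+m₃ = 5 + 4 + 1 = 10  ✗
triangle: |5−7|=2 ≤ l₃=4 ≤ 5+7=12
parity: l₁+l₂+l₃ = 16 is even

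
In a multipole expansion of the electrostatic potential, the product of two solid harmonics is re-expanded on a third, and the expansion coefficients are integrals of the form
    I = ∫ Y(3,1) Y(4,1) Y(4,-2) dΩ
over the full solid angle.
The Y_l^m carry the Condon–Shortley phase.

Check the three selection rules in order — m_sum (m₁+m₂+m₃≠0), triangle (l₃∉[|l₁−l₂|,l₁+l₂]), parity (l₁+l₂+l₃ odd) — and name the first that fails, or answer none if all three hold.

Σmᵢ = 0  ✓
l₃∈[|l₁−l₂|,l₁+l₂]=[1,7], have l₃=4  ✓
Σlᵢ = 11 ⇒ odd  ✗

parity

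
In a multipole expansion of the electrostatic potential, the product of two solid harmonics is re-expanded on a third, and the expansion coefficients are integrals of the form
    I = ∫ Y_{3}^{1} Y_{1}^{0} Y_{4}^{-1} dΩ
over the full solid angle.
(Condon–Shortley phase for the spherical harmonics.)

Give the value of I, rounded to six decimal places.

-0.238414

m-sum 0 ✓  L=8 even ✓  2≤4≤4 ✓
Π(2lᵢ+1) = 7×3×9 = 189
triangle coeff Δ(3,1,4) = 1/252
Σ_t [0,0]: t=0:+1/36 = 1/36
(3j)²=4/63 [(3 1 4; 0 0 0)], sign=+1
Σ_t [0,0]: t=0:+1/48 = 1/48
(3j)²=5/84 [(3 1 4; 1 0 -1)], sign=-1
⇒ 4πI² = 5/7
I = (-1)√(5/7/(4π)) = -0.23841361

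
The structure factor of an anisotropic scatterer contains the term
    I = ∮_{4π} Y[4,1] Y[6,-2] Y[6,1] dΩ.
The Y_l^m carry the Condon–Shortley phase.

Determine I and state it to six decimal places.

0.113069

Checks pass: Σm=0; 16 even; l₃=6∈[2,10].
(2·4+1)(2·6+1)(2·6+1) = 1521
Δ: 4! 4! 8! / 17! → 1/15315300
sum: t=0:+1/829440 t=1:−1/25920 t=2:+1/9216 t=3:−1/25920 t=4:+1/829440 = 7/207360
3j²(4 6 6; 0 0 0) = Δ·Π!·Σ² = 28/2431  (sign +1)
sum: t=0:+1/82944 t=1:−1/17280 t=2:+1/34560 t=3:−1/725760 = -53/2903040
3j²(4 6 6; 1 -2 1) = Δ·Π!·Σ² = 2809/306306  (sign +1)
combine: 4πI² = 1521·28/2431·2809/306306 = 5618/34969
take √, sign +1: I = 0.11306920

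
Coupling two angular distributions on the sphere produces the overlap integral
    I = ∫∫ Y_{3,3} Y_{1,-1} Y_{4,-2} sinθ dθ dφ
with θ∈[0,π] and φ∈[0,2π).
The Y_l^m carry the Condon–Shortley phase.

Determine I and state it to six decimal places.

Rules hold: Σm=0, L=8 even, 2≤4≤4.
N = 7·3·9 = 189
Δ = 0!·6!·2!/9! = 1/252
Racah Σ t=0..0: t=0:+1/36 = 1/36
⇒ 3j(3 1 4; 0 0 0)² = 4/63, sgn +1
Racah Σ t=0..0: t=0:+1/1440 = 1/1440
⇒ 3j(3 1 4; 3 -1 -2)² = 1/252, sgn +1
4πI² = N·(3j₀)²·(3jₘ)² = 1/21
I = +1·√(0.047619/4π) = 0.06155813

0.061558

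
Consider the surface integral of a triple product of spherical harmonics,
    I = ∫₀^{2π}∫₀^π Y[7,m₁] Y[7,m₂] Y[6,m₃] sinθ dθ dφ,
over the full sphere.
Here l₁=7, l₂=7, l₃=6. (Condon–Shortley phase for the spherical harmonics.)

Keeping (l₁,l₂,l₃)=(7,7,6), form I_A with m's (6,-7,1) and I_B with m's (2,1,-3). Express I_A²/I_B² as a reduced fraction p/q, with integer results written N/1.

61347/7000

Same 7,7,6: normalisation and zero-m 3j drop out of the ratio.
A: Δ: 8! 6! 6! / 21! → 1/2444321880; sum: t=0:+1/3483648000 = 1/3483648000; 3j²(7 7 6; 6 -7 1) = Δ·Π!·Σ² = 143/12920  (sign -1)
B: Δ: 8! 6! 6! / 21! → 1/2444321880; sum: t=2:+1/37324800 t=3:−1/4147200 t=4:+1/3317760 t=5:−1/18662400 = 1/29859840; 3j²(7 7 6; 2 1 -3) = Δ·Π!·Σ² = 175/138567  (sign -1)
I_A²/I_B² = (143/12920)/(175/138567) = 61347/7000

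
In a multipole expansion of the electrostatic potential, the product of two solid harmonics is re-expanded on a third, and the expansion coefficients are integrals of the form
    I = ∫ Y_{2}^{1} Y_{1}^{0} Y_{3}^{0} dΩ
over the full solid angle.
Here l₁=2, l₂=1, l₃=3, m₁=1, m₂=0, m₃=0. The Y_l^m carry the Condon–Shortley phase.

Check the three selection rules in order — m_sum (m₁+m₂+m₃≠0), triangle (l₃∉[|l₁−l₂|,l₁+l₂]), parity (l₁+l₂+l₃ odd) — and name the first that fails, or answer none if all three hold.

m_sum

m₁+m₂+m₃ = 1 + 0 + 0 = 1  ✗
triangle: |2−1|=1 ≤ l₃=3 ≤ 2+1=3
parity: l₁+l₂+l₃ = 6 is even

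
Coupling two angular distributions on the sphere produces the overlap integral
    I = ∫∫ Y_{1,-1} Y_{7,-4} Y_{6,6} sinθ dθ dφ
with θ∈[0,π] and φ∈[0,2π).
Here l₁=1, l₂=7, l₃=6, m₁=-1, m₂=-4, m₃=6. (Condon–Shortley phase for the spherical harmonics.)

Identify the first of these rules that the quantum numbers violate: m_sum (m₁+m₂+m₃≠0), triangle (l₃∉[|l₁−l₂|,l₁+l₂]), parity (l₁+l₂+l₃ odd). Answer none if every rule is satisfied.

m_sum

m₁+m₂+m₃ = -1 − 4 + 6 = 1  ✗
triangle: |1−7|=6 ≤ l₃=6 ≤ 1+7=8
parity: l₁+l₂+l₃ = 14 is even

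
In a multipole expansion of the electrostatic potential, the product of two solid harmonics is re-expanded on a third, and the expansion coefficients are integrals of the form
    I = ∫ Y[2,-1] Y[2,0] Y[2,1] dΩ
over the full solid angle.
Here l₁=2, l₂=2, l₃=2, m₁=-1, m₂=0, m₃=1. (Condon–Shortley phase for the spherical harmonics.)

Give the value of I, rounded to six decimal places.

Checks pass: Σm=0; 6 even; l₃=2∈[0,4].
(2·2+1)(2·2+1)(2·2+1) = 125
Δ: 2! 2! 2! / 7! → 1/630
sum: t=0:+1/8 t=1:−1/1 t=2:+1/8 = -3/4
3j²(2 2 2; 0 0 0) = Δ·Π!·Σ² = 2/35  (sign -1)
sum: t=1:−1/2 t=2:+1/4 = -1/4
3j²(2 2 2; -1 0 1) = Δ·Π!·Σ² = 1/70  (sign +1)
combine: 4πI² = 125·2/35·1/70 = 5/49
take √, sign -1: I = -0.09011188

-0.090112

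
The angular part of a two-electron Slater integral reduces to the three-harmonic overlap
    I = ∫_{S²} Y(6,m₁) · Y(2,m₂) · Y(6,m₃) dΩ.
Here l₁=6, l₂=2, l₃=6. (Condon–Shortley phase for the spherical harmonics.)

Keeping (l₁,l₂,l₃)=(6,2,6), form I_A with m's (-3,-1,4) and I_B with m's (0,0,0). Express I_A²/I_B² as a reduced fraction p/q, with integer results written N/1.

5/4

Same 6,2,6: normalisation and zero-m 3j drop out of the ratio.
A: Δ: 2! 10! 2! / 15! → 1/90090; sum: t=0:+1/725760 t=1:−1/161280 = -1/207360; 3j²(6 2 6; -3 -1 4) = Δ·Π!·Σ² = 7/286  (sign -1)
B: Δ: 2! 10! 2! / 15! → 1/90090; sum: t=0:+1/69120 t=1:−1/14400 t=2:+1/69120 = -7/172800; 3j²(6 2 6; 0 0 0) = Δ·Π!·Σ² = 14/715  (sign -1)
I_A²/I_B² = (7/286)/(14/715) = 5/4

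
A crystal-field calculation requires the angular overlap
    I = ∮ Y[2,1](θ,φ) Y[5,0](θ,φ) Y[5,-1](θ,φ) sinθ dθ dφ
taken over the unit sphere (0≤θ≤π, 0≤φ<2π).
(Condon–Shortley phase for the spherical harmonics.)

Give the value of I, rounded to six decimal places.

-0.036166

m-sum 0 ✓  L=12 even ✓  3≤5≤7 ✓
Π(2lᵢ+1) = 5×11×11 = 605
triangle coeff Δ(2,5,5) = 1/38610
Σ_t [0,2]: t=0:+1/2880 t=1:−1/576 t=2:+1/2880 = -1/960
(3j)²=10/429 [(2 5 5; 0 0 0)], sign=+1
Σ_t [0,1]: t=0:+1/1440 t=1:−1/1152 = -1/5760
(3j)²=1/858 [(2 5 5; 1 0 -1)], sign=-1
⇒ 4πI² = 25/1521
I = (-1)√(25/1521/(4π)) = -0.03616600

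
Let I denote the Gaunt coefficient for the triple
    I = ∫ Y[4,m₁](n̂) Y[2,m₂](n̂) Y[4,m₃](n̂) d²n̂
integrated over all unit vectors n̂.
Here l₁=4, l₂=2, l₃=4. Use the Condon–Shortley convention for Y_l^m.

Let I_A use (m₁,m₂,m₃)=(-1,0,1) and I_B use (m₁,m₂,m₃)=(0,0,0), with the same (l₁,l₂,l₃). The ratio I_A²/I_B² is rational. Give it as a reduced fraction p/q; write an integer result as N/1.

289/400

l's match ⇒ only the (l;m) 3-j factors differ between A and B.
A: triangle coeff Δ(4,2,4) = 1/13860; Σ_t [0,2]: t=0:+1/480 t=1:−1/48 t=2:+1/144 = -17/1440; (3j)²=289/13860 [(4 2 4; -1 0 1)], sign=+1
B: triangle coeff Δ(4,2,4) = 1/13860; Σ_t [0,2]: t=0:+1/192 t=1:−1/36 t=2:+1/192 = -5/288; (3j)²=20/693 [(4 2 4; 0 0 0)], sign=-1
I_A²/I_B² = (289/13860)/(20/693) = 289/400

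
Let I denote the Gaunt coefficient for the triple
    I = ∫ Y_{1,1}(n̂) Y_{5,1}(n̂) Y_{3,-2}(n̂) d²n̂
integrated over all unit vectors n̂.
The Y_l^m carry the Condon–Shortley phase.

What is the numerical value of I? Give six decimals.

|1−5|≤3≤1+5 violated ⇒ I = 0

0.000000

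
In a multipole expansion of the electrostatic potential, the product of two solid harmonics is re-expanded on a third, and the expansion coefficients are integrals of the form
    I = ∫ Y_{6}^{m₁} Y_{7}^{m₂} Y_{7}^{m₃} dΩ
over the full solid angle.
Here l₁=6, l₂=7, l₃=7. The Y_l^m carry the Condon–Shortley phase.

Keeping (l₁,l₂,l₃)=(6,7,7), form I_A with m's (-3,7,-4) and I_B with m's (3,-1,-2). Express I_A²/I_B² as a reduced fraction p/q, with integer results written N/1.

4719/350

Same 6,7,7: normalisation and zero-m 3j drop out of the ratio.
A: Δ: 6! 6! 8! / 21! → 1/2444321880; sum: t=6:+1/1045094400 = 1/1045094400; 3j²(6 7 7; -3 7 -4) = Δ·Π!·Σ² = 11/646  (sign -1)
B: Δ: 6! 6! 8! / 21! → 1/2444321880; sum: t=0:+1/37324800 t=1:−1/4147200 t=2:+1/3317760 t=3:−1/18662400 = 1/29859840; 3j²(6 7 7; 3 -1 -2) = Δ·Π!·Σ² = 175/138567  (sign -1)
I_A²/I_B² = (11/646)/(175/138567) = 4719/350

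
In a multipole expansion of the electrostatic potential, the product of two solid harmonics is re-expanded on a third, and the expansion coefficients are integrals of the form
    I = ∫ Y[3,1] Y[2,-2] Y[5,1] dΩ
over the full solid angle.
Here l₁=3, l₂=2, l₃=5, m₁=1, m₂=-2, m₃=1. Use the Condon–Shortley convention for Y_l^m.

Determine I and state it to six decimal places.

Checks pass: Σm=0; 10 even; l₃=5∈[1,5].
(2·3+1)(2·2+1)(2·5+1) = 385
Δ: 0! 6! 4! / 11! → 1/2310
sum: t=0:+1/144 = 1/144
3j²(3 2 5; 0 0 0) = Δ·Π!·Σ² = 10/231  (sign -1)
sum: t=0:+1/1152 = 1/1152
3j²(3 2 5; 1 -2 1) = Δ·Π!·Σ² = 1/154  (sign +1)
combine: 4πI² = 385·10/231·1/154 = 25/231
take √, sign -1: I = -0.09280237

-0.092802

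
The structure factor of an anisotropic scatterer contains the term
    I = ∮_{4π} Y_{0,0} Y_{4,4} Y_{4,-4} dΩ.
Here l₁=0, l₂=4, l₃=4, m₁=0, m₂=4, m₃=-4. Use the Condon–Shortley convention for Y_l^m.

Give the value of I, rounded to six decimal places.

0.282095

Checks pass: Σm=0; 8 even; l₃=4∈[4,4].
(2·0+1)(2·4+1)(2·4+1) = 81
Δ: 0! 0! 8! / 9! → 1/9
sum: t=0:+1/576 = 1/576
3j²(0 4 4; 0 0 0) = Δ·Π!·Σ² = 1/9  (sign +1)
sum: t=0:+1/40320 = 1/40320
3j²(0 4 4; 0 4 -4) = Δ·Π!·Σ² = 1/9  (sign +1)
combine: 4πI² = 81·1/9·1/9 = 1/1
take √, sign +1: I = 0.28209479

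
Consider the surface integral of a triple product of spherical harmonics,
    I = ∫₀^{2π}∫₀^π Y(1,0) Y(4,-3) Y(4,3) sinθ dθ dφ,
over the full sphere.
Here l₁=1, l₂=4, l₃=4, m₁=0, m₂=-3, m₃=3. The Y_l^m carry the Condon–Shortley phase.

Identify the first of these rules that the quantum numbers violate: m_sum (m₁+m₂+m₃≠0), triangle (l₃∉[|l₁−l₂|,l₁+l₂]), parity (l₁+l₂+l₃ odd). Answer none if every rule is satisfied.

parity

Σmᵢ = 0  ✓
l₃∈[|l₁−l₂|,l₁+l₂]=[3,5], have l₃=4  ✓
Σlᵢ = 9 ⇒ odd  ✗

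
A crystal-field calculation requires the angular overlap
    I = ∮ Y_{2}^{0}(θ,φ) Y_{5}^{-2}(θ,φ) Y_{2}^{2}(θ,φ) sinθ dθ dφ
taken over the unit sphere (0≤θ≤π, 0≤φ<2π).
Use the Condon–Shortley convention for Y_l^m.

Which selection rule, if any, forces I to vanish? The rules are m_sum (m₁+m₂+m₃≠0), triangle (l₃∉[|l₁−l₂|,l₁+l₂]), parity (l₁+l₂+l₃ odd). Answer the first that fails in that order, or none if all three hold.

triangle

Σmᵢ = 0  ✓
l₃∈[|l₁−l₂|,l₁+l₂]=[3,7], have l₃=2  ✗
Σlᵢ = 9 ⇒ odd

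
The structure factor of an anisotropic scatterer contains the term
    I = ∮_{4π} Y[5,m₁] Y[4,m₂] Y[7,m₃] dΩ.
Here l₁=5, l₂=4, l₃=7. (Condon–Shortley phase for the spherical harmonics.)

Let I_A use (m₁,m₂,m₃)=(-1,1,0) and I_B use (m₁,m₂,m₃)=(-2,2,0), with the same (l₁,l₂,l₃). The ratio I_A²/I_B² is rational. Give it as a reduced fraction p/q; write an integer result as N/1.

7/512

Same 5,4,7: normalisation and zero-m 3j drop out of the ratio.
A: Δ: 2! 8! 6! / 17! → 1/6126120; sum: t=0:+1/345600 t=1:−1/34560 t=2:+1/41472 = -1/518400; 3j²(5 4 7; -1 1 0) = Δ·Π!·Σ² = 7/36465  (sign +1)
B: Δ: 2! 8! 6! / 17! → 1/6126120; sum: t=0:+1/7257600 t=1:−1/172800 t=2:+1/69120 = 1/113400; 3j²(5 4 7; -2 2 0) = Δ·Π!·Σ² = 512/36465  (sign -1)
I_A²/I_B² = (7/36465)/(512/36465) = 7/512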